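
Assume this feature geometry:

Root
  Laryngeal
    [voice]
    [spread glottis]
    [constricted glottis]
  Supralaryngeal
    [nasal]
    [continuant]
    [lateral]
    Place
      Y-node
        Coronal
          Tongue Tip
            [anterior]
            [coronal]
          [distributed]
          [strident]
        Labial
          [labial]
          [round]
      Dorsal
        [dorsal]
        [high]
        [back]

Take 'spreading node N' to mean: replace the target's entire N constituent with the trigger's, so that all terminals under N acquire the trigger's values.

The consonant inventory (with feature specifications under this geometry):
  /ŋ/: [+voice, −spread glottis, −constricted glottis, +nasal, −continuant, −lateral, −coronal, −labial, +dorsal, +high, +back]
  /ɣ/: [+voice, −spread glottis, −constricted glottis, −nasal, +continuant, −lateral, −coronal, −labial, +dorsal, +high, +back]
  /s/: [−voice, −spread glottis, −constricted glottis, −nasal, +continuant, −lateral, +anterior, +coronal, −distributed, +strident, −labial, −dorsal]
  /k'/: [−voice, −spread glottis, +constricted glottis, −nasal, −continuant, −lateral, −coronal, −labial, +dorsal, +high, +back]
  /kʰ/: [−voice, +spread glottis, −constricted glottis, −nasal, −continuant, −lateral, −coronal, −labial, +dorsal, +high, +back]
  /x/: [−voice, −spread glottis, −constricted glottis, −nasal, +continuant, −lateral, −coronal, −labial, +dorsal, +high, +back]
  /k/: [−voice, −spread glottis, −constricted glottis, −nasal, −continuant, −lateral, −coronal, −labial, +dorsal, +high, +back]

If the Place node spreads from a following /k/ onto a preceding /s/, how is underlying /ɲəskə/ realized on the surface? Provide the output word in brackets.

Terminals under Place in this geometry: [anterior], [coronal], [distributed], [strident], [labial], [round], [dorsal], [high], [back].
The target acquires /k/'s values for everything under Place — [−coronal], [−labial], [+dorsal], [+high], [+back] — while keeping its own [voice], [spread glottis], [constricted glottis], ….
This feature bundle is that of [x], so /ɲəskə/ surfaces as [ɲəxkə].

[ɲəxkə]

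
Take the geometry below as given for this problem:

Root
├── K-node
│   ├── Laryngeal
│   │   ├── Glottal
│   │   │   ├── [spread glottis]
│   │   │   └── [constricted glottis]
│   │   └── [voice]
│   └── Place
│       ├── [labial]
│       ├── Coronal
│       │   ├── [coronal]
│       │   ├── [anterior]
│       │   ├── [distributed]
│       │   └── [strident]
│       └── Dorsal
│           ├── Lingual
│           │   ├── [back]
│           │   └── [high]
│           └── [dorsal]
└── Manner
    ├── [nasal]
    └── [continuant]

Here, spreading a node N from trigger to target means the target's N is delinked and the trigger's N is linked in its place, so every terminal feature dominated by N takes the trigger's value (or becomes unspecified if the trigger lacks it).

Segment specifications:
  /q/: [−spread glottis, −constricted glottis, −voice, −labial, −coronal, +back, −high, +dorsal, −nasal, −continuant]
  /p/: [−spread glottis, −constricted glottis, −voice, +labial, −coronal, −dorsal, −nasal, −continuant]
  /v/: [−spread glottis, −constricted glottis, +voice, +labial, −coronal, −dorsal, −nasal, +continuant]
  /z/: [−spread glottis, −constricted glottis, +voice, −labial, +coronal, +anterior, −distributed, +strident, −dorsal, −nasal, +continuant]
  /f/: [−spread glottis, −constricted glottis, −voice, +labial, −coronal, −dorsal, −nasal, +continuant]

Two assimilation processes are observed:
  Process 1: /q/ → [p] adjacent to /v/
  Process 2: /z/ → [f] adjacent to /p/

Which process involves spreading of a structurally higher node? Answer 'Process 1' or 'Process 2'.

Process 2

In Process 1, [labial], [dorsal], [high], [back] change, so the minimal spreading node is Place at depth 2.
Process 2: the features that change are [voice], [labial], [coronal], [anterior], [distributed], [strident]; the minimal node is K-node (depth 1).
Depth 1 < depth 2; Process 2 involves the structurally higher constituent K-node.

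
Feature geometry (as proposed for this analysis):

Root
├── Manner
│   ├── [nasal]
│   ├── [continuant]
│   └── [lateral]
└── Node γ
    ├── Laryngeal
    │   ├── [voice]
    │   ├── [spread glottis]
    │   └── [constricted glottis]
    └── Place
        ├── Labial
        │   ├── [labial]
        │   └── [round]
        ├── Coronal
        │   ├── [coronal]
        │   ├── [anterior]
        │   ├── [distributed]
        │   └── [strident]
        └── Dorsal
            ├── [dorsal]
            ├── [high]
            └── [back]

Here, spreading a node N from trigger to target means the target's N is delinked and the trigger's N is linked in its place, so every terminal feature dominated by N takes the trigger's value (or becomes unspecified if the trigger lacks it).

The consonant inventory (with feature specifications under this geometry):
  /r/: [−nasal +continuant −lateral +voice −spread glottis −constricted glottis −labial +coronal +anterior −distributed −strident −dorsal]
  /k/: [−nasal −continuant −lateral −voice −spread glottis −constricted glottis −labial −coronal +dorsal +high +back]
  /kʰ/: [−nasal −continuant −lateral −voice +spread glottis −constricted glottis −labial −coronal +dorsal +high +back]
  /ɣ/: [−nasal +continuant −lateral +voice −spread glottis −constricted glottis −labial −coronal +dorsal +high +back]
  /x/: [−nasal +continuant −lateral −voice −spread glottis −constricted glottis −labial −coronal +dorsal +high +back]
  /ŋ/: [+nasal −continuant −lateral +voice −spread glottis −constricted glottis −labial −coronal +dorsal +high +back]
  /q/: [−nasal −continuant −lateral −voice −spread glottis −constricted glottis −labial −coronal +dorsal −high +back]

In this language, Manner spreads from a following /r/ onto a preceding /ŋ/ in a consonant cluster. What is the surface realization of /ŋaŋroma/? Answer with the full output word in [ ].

Manner immediately or transitively dominates [nasal], [continuant], [lateral].
The target acquires /r/'s values for everything under Manner — [−nasal], [+continuant], [−lateral] — while keeping its own [voice], [spread glottis], [constricted glottis], ….
This feature bundle is that of [ɣ], so /ŋaŋroma/ surfaces as [ŋaɣroma].

[ŋaɣroma]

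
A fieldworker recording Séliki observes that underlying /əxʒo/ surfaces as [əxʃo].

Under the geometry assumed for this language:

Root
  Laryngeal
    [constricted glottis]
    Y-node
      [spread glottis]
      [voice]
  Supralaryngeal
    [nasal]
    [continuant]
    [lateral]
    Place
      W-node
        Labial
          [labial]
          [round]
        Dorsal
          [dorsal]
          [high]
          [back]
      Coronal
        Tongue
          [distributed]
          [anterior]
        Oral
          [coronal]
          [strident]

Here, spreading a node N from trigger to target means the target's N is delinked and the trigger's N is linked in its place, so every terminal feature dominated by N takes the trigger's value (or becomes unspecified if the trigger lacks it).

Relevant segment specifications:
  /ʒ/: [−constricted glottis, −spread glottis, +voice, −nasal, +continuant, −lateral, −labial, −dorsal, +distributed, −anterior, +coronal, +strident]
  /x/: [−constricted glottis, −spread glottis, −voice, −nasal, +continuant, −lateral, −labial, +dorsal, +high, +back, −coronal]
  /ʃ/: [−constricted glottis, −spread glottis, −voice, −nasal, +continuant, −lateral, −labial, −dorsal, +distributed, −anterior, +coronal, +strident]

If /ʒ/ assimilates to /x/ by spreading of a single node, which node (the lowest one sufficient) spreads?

[voice]

The alternation /ʒ/ → [ʃ] changes [voice] and nothing else.
With a single altered terminal, the smallest constituent that could spread is that terminal — [voice].
[coronal], [dorsal] stay as in /ʒ/ although /x/ differs there, so no node dominating them spread; among the remaining candidates [voice] is the lowest that derives the output.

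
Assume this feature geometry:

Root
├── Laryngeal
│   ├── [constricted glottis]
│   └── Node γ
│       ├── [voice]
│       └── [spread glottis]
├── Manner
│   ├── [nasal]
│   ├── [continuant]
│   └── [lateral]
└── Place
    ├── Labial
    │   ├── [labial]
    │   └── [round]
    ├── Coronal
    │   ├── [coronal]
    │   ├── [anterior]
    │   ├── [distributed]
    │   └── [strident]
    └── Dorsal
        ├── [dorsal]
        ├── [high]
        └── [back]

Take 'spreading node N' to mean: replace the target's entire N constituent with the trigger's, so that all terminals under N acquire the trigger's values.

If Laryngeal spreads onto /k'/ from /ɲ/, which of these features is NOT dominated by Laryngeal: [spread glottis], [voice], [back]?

The terminals dominated by Laryngeal are [constricted glottis], [voice], [spread glottis].
Of the listed options, [spread glottis], [voice] are among these and would be overwritten by spreading Laryngeal.
[back] is not within the Laryngeal subtree (it hangs from Dorsal), so /k'/'s [back] value survives.

[back]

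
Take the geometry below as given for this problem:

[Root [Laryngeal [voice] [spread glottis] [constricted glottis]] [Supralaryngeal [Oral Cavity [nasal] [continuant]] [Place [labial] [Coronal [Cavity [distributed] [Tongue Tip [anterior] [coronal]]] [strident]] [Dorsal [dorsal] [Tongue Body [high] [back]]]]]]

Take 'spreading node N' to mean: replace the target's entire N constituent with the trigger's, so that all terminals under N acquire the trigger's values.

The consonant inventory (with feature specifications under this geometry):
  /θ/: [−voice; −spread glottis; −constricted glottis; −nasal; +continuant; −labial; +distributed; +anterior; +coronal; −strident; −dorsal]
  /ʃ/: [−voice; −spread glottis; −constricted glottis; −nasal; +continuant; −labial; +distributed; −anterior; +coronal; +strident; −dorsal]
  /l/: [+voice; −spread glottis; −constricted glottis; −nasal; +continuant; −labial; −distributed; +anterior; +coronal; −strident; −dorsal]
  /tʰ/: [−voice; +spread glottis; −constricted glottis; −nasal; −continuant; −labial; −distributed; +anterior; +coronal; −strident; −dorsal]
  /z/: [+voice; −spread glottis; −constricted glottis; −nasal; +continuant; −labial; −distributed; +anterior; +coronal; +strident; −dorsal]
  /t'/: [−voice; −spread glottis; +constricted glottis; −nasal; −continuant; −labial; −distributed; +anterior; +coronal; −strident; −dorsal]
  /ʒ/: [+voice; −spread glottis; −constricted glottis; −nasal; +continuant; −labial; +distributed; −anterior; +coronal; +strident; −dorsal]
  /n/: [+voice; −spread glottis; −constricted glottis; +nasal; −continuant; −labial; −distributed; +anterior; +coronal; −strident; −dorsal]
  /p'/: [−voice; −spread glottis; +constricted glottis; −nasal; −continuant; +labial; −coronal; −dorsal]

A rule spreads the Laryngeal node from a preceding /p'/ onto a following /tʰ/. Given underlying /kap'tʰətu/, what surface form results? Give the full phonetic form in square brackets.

The Laryngeal node dominates the terminals [voice], [spread glottis], [constricted glottis].
Spreading Laryngeal from /p'/ onto /tʰ/ replaces those values with /p'/'s: [−voice], [−spread glottis], [+constricted glottis]. Features outside Laryngeal ([nasal], [continuant], [labial], …) stay as in /tʰ/.
This feature bundle is that of [t'], so /kap'tʰətu/ surfaces as [kap't'ətu].

[kap't'ətu]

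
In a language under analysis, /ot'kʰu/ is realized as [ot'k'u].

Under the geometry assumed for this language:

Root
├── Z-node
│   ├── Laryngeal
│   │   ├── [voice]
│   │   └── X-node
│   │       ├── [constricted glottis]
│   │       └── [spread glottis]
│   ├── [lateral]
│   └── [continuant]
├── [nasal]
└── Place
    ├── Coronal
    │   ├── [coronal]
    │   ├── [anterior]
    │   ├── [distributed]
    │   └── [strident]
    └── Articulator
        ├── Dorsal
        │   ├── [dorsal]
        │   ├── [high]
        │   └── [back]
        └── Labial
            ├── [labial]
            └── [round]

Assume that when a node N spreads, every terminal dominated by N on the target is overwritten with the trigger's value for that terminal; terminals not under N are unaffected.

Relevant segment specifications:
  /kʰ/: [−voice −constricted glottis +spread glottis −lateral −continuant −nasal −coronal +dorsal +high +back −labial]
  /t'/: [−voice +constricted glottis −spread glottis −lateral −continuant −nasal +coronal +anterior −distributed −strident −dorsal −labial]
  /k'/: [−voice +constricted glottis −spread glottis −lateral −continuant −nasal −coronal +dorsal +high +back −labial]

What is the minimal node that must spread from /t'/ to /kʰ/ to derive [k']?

X-node

Comparing /kʰ/ with its surface form [k'], the features that change are [spread glottis], [constricted glottis].
These terminals are all dominated by X-node, and no proper subconstituent of X-node covers them all; X-node is their lowest common ancestor.
If X-node spreads, every terminal under it takes /t'/'s value, producing [k'] as observed.
Features on which the two segments disagree outside X-node, such as [dorsal], [coronal], are unchanged — nothing dominating them spread, and X-node is the minimal sufficient constituent.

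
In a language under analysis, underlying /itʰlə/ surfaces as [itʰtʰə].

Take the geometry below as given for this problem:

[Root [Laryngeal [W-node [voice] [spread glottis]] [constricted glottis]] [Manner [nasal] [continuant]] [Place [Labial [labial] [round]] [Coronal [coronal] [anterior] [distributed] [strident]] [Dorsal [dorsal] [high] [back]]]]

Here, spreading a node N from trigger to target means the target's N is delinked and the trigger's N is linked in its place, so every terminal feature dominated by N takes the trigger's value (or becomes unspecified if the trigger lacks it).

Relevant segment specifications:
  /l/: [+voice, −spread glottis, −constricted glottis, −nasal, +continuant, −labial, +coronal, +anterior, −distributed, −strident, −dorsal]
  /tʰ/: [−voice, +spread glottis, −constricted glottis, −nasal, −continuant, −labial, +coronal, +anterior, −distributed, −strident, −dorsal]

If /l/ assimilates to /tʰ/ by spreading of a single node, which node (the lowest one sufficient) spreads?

Feature comparison: [voice], [spread glottis], [continuant] differ between /l/ and [tʰ]; the remaining terminals match.
These terminals are all dominated by Root, and no proper subconstituent of Root covers them all; Root is their lowest common ancestor.
Delinking /l/'s Root and associating /tʰ/'s Root gives precisely the feature bundle of [tʰ].

Root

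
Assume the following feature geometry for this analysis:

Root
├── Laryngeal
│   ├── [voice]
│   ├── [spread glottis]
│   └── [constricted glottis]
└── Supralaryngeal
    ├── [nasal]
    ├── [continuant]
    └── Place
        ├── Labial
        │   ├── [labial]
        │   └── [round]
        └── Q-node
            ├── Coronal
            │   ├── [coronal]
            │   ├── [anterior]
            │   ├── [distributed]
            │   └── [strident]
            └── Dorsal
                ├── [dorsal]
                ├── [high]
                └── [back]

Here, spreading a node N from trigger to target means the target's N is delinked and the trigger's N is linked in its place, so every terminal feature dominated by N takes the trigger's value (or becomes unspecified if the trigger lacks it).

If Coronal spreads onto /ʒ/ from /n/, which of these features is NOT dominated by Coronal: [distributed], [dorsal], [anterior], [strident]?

Under this geometry, Coronal contains [coronal], [anterior], [distributed], [strident].
Of the listed options, [anterior], [strident], [distributed] are among these and would be overwritten by spreading Coronal.
But [dorsal] is a dependent of Dorsal, outside Coronal; it is therefore untouched by the spreading.

[dorsal]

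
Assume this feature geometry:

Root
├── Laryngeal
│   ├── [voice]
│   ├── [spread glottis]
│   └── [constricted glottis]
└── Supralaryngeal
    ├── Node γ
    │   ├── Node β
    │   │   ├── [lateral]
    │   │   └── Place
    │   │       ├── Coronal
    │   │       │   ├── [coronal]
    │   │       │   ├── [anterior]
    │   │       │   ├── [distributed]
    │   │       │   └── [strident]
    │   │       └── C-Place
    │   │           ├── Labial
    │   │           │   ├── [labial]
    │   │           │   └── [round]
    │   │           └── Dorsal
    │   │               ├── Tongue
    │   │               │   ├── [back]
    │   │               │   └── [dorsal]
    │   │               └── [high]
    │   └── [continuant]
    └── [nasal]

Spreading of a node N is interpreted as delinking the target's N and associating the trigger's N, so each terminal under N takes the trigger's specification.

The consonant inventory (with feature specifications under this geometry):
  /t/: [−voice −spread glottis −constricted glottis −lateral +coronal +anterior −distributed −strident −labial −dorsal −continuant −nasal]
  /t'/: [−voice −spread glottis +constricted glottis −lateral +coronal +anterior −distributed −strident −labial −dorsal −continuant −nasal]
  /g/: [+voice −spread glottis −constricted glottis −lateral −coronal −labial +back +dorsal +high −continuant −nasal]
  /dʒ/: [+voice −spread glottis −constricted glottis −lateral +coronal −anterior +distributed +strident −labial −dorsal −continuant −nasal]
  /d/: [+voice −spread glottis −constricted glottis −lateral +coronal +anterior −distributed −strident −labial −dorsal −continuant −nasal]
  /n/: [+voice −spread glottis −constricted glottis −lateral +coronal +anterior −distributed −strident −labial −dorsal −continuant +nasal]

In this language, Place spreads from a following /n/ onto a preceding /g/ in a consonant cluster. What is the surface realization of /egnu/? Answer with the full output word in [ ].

The Place node dominates the terminals [coronal], [anterior], [distributed], [strident], [labial], [round], [back], [dorsal], [high].
Spreading Place from /n/ onto /g/ replaces those values with /n/'s: [+coronal], [+anterior], [−distributed], [−strident], [−labial], [−dorsal]. Features outside Place ([voice], [spread glottis], [constricted glottis], …) stay as in /g/.
This feature bundle is that of [d], so /egnu/ surfaces as [ednu].

[ednu]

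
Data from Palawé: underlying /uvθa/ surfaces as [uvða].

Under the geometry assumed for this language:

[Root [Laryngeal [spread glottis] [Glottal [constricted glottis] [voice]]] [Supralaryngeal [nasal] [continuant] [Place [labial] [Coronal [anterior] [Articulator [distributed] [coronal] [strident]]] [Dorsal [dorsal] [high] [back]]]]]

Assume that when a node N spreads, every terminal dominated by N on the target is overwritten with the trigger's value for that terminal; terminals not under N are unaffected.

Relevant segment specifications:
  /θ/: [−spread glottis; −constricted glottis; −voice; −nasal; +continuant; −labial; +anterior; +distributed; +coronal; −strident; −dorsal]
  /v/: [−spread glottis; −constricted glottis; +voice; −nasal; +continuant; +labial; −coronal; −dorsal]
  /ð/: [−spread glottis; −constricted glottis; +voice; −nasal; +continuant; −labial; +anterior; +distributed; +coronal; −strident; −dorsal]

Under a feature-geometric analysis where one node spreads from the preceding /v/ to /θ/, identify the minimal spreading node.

[voice]

Comparing /θ/ with its surface form [ð], the only feature that changes is [voice].
Only a single terminal changes, and /v/ supplies the new value, so [voice] itself is the minimal spreading constituent.
Features on which the two segments disagree outside [voice], such as [labial], [coronal], are unchanged — nothing dominating them spread, and [voice] is the minimal sufficient constituent.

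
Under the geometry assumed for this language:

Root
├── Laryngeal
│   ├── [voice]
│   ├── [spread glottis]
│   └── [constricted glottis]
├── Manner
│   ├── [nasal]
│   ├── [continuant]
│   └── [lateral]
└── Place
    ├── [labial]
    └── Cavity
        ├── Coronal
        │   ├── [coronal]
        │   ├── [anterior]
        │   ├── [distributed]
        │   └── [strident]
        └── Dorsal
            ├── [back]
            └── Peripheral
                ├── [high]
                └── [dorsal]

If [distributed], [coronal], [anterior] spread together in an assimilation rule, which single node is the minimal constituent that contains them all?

Coronal

[distributed] is immediately dominated by Coronal.
[coronal] is immediately dominated by Coronal.
[anterior] is immediately dominated by Coronal.
The lowest node appearing on every path is Coronal; each proper daughter of Coronal fails to dominate at least one of the listed features.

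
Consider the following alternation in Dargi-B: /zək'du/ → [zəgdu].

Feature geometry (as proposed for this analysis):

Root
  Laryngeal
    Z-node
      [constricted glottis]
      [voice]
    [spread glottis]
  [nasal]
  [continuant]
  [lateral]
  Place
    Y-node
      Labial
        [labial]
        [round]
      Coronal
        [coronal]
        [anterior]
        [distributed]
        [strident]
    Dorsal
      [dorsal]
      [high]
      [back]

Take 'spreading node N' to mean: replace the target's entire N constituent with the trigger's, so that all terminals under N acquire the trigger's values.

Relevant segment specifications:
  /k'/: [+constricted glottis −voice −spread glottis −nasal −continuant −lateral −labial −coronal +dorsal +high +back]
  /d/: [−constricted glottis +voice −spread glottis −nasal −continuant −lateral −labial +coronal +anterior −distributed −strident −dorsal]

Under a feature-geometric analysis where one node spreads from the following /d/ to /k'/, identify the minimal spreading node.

Z-node

/k'/ and [g] differ in [voice], [constricted glottis]; every other specified feature is identical.
These terminals are all dominated by Z-node, and no proper subconstituent of Z-node covers them all; Z-node is their lowest common ancestor.
Delinking /k'/'s Z-node and associating /d/'s Z-node gives precisely the feature bundle of [g].
Features on which the two segments disagree outside Z-node, such as [dorsal], [coronal], are unchanged — nothing dominating them spread, and Z-node is the minimal sufficient constituent.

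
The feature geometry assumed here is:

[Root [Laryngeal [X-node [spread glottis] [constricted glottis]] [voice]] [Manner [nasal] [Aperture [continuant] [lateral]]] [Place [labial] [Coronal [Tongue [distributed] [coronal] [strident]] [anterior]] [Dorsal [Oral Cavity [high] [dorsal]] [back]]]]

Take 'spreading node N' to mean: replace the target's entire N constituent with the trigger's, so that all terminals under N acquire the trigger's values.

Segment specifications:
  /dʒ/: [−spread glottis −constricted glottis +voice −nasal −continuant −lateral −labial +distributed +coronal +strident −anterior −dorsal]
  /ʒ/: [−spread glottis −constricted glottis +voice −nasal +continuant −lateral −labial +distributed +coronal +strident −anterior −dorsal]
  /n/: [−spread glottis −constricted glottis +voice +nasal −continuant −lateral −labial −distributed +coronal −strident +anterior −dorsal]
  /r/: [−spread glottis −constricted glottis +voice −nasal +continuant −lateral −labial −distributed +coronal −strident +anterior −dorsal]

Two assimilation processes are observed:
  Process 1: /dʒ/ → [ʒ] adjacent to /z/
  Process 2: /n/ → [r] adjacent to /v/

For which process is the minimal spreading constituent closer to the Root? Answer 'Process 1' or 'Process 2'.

Process 2

Process 1: the feature that changes is [continuant]; the minimal node is [continuant] (depth 3).
Process 2 alters [nasal], [continuant]; the lowest common ancestor is Manner (depth 1 from Root).
Manner (depth 1) sits above [continuant] (depth 3), making Process 2 the one with the higher spreading node.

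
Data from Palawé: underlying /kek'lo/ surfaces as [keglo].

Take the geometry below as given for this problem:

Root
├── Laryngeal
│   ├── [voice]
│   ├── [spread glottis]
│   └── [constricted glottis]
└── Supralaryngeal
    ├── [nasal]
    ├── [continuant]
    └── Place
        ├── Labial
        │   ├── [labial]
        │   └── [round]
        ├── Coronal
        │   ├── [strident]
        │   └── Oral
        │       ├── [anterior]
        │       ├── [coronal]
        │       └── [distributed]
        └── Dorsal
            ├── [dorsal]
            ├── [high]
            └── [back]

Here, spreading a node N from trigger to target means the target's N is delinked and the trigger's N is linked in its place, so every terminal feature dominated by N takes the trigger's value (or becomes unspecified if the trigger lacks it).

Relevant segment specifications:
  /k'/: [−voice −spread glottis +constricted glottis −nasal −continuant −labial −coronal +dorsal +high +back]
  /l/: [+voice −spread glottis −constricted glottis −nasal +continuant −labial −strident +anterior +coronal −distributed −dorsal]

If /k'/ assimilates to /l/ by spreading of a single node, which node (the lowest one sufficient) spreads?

Laryngeal

Comparing /k'/ with its surface form [g], the features that change are [voice], [constricted glottis].
The smallest constituent containing every changed terminal is Laryngeal — each of its daughters lacks at least one of the affected features.
Spreading Laryngeal from /l/ overwrites each of those terminals with /l/'s values, yielding exactly [g].
Had Root spread, [coronal], [continuant] would have taken /l/'s values; they stay as in /k'/, confirming the spreading constituent is exactly Laryngeal.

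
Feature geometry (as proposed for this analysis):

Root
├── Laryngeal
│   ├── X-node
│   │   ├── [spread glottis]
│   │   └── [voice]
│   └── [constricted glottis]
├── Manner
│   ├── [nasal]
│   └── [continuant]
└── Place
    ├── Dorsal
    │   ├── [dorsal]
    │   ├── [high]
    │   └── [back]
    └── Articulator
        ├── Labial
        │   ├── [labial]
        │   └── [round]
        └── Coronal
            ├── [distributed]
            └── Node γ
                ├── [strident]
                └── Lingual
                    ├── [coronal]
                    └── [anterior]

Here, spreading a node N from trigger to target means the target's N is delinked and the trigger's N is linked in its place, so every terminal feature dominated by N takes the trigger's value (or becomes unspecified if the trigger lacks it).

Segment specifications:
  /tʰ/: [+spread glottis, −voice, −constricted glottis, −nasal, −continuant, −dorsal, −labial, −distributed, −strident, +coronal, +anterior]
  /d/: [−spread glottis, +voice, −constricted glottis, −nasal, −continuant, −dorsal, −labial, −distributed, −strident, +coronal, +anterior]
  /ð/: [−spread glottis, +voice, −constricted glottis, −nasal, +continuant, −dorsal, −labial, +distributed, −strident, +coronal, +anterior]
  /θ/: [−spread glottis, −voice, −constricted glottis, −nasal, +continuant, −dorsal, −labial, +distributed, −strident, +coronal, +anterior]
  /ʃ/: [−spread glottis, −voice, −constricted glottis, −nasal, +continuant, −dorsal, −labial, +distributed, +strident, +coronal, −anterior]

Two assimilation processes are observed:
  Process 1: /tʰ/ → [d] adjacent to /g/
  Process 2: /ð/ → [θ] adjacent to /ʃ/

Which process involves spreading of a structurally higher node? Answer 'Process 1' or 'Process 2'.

Process 1: the features that change are [voice], [spread glottis]; the minimal node is X-node (depth 2).
Process 2 alters [voice]; the lowest dominating node is [voice] (depth 3 from Root).
Depth 2 < depth 3; Process 1 involves the structurally higher constituent X-node.

Process 1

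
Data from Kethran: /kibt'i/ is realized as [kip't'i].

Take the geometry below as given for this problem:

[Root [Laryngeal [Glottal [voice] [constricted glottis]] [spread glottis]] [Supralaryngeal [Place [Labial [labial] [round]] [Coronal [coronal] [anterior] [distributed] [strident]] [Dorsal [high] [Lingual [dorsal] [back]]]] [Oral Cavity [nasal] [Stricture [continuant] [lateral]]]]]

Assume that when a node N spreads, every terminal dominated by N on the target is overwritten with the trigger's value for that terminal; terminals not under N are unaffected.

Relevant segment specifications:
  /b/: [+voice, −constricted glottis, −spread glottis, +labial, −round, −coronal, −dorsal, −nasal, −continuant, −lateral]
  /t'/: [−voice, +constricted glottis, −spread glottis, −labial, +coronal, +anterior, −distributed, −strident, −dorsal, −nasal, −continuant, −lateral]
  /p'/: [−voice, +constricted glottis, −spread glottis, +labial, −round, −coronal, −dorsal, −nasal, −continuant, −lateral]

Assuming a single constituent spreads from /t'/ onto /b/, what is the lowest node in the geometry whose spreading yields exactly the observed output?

The alternation /b/ → [p'] changes [voice], [constricted glottis] and nothing else.
These terminals are all dominated by Glottal, and no proper subconstituent of Glottal covers them all; Glottal is their lowest common ancestor.
Spreading Glottal from /t'/ overwrites each of those terminals with /t'/'s values, yielding exactly [p'].
Features on which the two segments disagree outside Glottal, such as [coronal], [labial], are unchanged — nothing dominating them spread, and Glottal is the minimal sufficient constituent.

Glottal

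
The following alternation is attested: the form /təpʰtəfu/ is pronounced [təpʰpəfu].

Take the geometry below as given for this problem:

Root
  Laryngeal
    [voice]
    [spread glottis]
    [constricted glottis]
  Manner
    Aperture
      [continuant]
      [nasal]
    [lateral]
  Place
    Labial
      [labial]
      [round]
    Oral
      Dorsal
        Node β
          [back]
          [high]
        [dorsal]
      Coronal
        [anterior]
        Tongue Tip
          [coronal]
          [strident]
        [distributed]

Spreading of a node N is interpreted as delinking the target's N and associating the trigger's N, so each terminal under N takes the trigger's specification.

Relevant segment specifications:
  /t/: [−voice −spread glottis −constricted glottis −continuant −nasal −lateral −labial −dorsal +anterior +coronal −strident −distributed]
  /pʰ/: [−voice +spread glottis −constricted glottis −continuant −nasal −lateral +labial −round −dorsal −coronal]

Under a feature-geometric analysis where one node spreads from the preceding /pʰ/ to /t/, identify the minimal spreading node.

Place

Feature comparison: [labial], [round], [coronal], [anterior], [distributed], [strident] differ between /t/ and [p]; the remaining terminals match.
The smallest constituent containing every changed terminal is Place — each of its daughters lacks at least one of the affected features.
If Place spreads, every terminal under it takes /pʰ/'s value, producing [p] as observed.
Had Root spread, [spread glottis] would have taken /pʰ/'s value; it stays as in /t/, confirming the spreading constituent is exactly Place.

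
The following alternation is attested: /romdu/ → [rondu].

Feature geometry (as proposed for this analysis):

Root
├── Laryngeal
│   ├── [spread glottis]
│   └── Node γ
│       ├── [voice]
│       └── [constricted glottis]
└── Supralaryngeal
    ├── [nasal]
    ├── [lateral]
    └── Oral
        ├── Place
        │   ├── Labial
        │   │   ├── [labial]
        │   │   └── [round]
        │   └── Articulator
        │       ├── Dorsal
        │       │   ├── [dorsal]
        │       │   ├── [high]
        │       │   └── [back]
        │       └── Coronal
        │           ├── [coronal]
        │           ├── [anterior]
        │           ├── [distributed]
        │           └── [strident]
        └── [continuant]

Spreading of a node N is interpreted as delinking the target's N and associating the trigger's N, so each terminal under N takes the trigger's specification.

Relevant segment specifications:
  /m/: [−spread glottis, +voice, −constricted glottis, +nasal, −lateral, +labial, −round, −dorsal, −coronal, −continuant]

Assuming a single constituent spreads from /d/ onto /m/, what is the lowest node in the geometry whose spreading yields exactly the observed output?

Place

/m/ and [n] differ in [labial], [round], [coronal], [anterior], [distributed], [strident]; every other specified feature is identical.
In this geometry the lowest node dominating all of them is Place: every daughter of Place dominates only a proper subset, so no lower node suffices.
Delinking /m/'s Place and associating /d/'s Place gives precisely the feature bundle of [n].
[nasal], a feature on which the two segments disagree outside Place, is unchanged — nothing dominating it spread, and Place is the minimal sufficient constituent.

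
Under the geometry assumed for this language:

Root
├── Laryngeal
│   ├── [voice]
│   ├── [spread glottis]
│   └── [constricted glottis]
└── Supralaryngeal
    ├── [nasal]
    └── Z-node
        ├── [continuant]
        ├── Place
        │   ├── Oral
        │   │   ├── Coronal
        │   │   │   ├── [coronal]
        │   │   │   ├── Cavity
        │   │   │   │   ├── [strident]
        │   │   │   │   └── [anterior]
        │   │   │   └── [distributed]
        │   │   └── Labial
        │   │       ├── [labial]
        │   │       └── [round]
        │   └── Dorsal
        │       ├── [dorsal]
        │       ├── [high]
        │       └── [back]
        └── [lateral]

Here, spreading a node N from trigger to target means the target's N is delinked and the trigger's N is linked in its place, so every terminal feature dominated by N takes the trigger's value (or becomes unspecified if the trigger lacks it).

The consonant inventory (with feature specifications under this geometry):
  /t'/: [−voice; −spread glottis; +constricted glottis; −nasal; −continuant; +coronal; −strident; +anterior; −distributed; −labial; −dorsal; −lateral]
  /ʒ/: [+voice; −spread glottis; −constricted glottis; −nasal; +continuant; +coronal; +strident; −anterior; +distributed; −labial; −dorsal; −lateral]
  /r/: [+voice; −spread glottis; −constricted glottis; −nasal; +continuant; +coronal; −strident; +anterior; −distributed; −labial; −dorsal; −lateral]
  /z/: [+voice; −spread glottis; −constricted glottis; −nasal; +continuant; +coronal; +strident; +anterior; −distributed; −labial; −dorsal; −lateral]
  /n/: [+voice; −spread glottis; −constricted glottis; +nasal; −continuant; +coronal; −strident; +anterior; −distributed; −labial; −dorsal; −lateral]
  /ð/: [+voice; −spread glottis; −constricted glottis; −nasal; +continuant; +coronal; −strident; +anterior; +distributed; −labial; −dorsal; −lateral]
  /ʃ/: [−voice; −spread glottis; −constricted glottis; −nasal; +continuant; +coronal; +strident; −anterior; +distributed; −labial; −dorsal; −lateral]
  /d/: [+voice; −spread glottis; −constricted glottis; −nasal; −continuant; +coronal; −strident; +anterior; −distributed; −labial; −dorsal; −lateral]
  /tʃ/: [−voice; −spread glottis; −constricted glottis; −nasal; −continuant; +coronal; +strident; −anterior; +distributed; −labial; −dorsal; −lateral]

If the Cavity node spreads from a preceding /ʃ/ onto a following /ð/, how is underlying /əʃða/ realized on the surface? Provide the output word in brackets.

[əʃʒa]

The Cavity node dominates the terminals [strident], [anterior].
Spreading Cavity from /ʃ/ onto /ð/ replaces those values with /ʃ/'s: [+strident], [−anterior]. Features outside Cavity ([voice], [spread glottis], [constricted glottis], …) stay as in /ð/.
Among the inventory, only /ʒ/ has exactly this specification, giving the surface form [əʃʒa].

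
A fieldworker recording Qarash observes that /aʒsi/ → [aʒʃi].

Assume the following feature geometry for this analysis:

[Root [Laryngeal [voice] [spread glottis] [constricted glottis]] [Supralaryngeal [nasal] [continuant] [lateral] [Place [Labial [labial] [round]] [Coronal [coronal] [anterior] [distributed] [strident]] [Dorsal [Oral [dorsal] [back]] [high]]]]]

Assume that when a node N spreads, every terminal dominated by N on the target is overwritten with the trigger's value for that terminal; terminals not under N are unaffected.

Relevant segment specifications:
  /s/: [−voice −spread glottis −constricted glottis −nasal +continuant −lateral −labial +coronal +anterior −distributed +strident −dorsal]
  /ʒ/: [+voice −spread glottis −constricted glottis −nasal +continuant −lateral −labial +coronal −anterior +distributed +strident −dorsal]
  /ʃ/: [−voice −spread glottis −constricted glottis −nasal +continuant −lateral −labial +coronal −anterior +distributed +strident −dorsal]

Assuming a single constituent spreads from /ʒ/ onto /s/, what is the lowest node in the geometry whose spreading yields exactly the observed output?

Comparing /s/ with its surface form [ʃ], the features that change are [anterior], [distributed].
In this geometry the lowest node dominating all of them is Coronal: every daughter of Coronal dominates only a proper subset, so no lower node suffices.
Delinking /s/'s Coronal and associating /ʒ/'s Coronal gives precisely the feature bundle of [ʃ].
[voice] stays as in /s/ although /ʒ/ differs there, so no node dominating it spread; among the remaining candidates Coronal is the lowest that derives the output.

Coronal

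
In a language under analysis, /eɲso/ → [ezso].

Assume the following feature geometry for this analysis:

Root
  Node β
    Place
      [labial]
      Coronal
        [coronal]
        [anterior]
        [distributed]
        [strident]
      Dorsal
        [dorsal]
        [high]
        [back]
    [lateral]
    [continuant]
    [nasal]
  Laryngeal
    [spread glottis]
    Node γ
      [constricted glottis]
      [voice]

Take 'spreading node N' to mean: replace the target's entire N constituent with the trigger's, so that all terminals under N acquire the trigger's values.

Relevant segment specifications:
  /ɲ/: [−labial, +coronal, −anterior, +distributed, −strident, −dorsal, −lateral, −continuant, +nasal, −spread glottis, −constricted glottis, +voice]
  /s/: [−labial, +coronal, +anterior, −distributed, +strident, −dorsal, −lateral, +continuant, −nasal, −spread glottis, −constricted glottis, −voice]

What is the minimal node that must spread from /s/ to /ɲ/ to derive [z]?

Node β

The alternation /ɲ/ → [z] changes [nasal], [continuant], [anterior], [distributed], [strident] and nothing else.
In this geometry the lowest node dominating all of them is Node β: every daughter of Node β dominates only a proper subset, so no lower node suffices.
If Node β spreads, every terminal under it takes /s/'s value, producing [z] as observed.
Since [voice] is preserved even though /s/ disagrees there, no node above Node β spread.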